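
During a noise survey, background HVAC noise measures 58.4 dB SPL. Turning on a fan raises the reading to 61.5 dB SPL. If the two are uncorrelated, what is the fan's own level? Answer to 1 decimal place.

Subtract intensities: L_src = 10·log₁₀(10^(L_total/10) − 10^(L_bg/10)).
L_src = 10·log₁₀(10^(61.5/10) − 10^(58.4/10)) = 10·log₁₀(720700) = 58.6 dB SPL.

58.6 dB SPL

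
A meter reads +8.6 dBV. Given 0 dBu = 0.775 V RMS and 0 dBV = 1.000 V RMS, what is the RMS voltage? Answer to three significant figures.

2.69 V

V = 1.000 V × 10^(+8.6/20).
= 1.000 × 2.692 = 2.69 V.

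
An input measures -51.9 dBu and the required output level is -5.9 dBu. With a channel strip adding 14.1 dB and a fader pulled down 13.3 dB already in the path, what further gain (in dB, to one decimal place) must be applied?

45.2 dB

The required make-up gain is the shortfall in the dB sum.
G = -5.9 − (-51.9) − 14.1 + 13.3 = 45.2 dB.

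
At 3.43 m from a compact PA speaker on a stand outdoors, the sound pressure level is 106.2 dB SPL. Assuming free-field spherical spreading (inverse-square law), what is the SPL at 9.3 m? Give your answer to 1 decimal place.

97.5 dB SPL

Free-field point source: level drops by 20·log₁₀ of the distance ratio.
ΔL = −20·log₁₀(9.3/3.43) = -8.66 dB, so L₂ = 106.2 + (-8.66) = 97.5 dB SPL.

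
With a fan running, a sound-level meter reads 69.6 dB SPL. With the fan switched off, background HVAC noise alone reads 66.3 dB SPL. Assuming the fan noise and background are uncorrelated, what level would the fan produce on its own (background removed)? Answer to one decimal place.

Subtract intensities: L_src = 10·log₁₀(10^(L_total/10) − 10^(L_bg/10)).
L_src = 10·log₁₀(10^(69.6/10) − 10^(66.3/10)) = 10·log₁₀(4854000) = 66.9 dB SPL.

66.9 dB SPL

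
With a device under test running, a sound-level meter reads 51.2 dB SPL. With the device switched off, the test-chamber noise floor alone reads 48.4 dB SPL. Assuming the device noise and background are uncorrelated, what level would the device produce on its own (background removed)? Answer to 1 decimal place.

48.0 dB SPL

Subtract intensities: L_src = 10·log₁₀(10^(L_total/10) − 10^(L_bg/10)).
L_src = 10·log₁₀(10^(51.2/10) − 10^(48.4/10)) = 10·log₁₀(62640) = 48.0 dB SPL.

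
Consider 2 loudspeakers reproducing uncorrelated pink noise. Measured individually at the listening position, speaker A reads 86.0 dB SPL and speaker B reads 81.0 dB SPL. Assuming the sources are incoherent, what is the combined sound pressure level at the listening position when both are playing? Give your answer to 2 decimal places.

Uncorrelated sources add in intensity (power), not in dB.
L_total = 10·log₁₀(10^(86.0/10) + 10^(81.0/10)) = 10·log₁₀(524000000) = 87.19 dB SPL.

87.19 dB SPL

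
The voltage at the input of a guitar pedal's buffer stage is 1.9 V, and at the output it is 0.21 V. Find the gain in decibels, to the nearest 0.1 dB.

-19.1 dB

Voltage is an amplitude quantity, so gain = 20·log₁₀(V_out/V_in).
20·log₁₀(0.21/1.9) = 20·log₁₀(0.1105) = -19.1 dB.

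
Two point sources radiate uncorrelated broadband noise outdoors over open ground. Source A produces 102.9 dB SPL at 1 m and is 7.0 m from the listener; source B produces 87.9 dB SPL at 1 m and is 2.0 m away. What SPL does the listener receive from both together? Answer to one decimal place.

At the listener: L_A = 102.9 − 20·log₁₀(7.0) = 86.00 dB; L_B = 87.9 − 20·log₁₀(2.0) = 81.88 dB.
Combined: 10·log₁₀(10^(86.00/10)+10^(81.88/10)) = 87.4 dB SPL.

87.4 dB SPL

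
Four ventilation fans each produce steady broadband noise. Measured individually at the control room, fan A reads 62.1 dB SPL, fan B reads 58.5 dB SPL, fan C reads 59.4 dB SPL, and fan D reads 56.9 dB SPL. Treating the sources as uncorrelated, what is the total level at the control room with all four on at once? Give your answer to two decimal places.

Incoherent sources sum as intensities:
L_total = 10·log₁₀(10^(62.1/10) + 10^(58.5/10) + 10^(59.4/10) + 10^(56.9/10)) = 10·log₁₀(3690000) = 65.67 dB SPL.

65.67 dB SPL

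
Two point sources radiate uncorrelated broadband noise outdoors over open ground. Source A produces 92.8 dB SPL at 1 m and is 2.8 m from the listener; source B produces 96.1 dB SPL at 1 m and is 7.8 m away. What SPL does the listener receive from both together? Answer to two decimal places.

84.91 dB SPL

At the listener: L_A = 92.8 − 20·log₁₀(2.8) = 83.857 dB; L_B = 96.1 − 20·log₁₀(7.8) = 78.258 dB.
Combined: 10·log₁₀(10^(83.857/10)+10^(78.258/10)) = 84.91 dB SPL.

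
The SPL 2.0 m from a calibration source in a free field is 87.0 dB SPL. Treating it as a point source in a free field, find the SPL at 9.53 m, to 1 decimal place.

73.4 dB SPL

For a point source in a free field, ΔL = −20·log₁₀(d₂/d₁).
ΔL = −20·log₁₀(9.53/2.0) = -13.56 dB, so L₂ = 87.0 + (-13.56) = 73.4 dB SPL.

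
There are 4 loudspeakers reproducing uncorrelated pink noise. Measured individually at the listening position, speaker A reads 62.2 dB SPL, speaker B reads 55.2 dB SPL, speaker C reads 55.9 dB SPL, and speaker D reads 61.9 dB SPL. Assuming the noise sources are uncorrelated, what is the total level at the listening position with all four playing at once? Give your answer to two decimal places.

Add the sources as powers (linear), then convert back to dB:
L_total = 10·log₁₀(10^(62.2/10) + 10^(55.2/10) + 10^(55.9/10) + 10^(61.9/10)) = 10·log₁₀(3929000) = 65.94 dB SPL.

65.94 dB SPL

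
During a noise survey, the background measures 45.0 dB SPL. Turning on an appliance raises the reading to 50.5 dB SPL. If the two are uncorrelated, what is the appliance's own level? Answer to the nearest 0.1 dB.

Background correction is a power subtraction:
L_src = 10·log₁₀(10^(50.5/10) − 10^(45.0/10)) = 10·log₁₀(80580) = 49.1 dB SPL.

49.1 dB SPL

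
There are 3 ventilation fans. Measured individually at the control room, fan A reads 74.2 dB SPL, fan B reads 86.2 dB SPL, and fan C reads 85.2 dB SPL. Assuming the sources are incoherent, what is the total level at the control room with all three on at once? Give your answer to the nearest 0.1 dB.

88.9 dB SPL

Uncorrelated sources add in intensity (power), not in dB.
L_total = 10·log₁₀(10^(74.2/10) + 10^(86.2/10) + 10^(85.2/10)) = 10·log₁₀(774300000) = 88.9 dB SPL.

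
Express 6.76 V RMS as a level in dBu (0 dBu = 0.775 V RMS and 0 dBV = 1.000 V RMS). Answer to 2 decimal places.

dBu = 20·log₁₀(V / 0.775 V).
20·log₁₀(6.76/0.775) = +18.81 dBu.

+18.81 dBu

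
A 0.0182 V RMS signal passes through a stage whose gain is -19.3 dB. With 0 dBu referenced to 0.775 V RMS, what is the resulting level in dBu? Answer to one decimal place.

-51.9 dBu

Input level: 20·log₁₀(0.0182/0.775) = -32.58 dBu.
Output: -32.58 − 19.3 = -51.9 dBu.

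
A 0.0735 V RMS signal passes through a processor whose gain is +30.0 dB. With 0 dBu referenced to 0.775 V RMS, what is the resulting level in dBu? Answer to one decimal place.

Input level: 20·log₁₀(0.0735/0.775) = -20.46 dBu.
Output: -20.46 + 30.0 = +9.5 dBu.

+9.5 dBu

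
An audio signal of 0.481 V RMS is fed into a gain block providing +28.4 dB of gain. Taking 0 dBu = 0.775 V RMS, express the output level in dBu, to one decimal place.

+24.3 dBu

Input level: 20·log₁₀(0.481/0.775) = -4.14 dBu.
Output: -4.14 + 28.4 = +24.3 dBu.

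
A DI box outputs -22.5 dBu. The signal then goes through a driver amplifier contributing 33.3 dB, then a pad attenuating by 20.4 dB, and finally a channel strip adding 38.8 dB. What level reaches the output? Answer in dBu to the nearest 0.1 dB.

+29.2 dBu

Cascaded gains and losses add directly in dB.
-22.5 + 33.3 − 20.4 + 38.8 = +29.2 dBu.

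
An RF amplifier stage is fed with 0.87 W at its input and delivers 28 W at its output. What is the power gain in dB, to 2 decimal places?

15.08 dB

Power ratio → dB uses the 10·log₁₀ form:
10·log₁₀(28/0.87) = 10·log₁₀(32.18) = 15.08 dB.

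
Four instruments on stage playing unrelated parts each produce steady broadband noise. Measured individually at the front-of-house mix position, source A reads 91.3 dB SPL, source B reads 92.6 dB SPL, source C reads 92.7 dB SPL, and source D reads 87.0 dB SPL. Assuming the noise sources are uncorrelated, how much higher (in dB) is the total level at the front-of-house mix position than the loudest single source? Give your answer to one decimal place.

4.7 dB

Add the sources as powers (linear), then convert back to dB:
L_total = 10·log₁₀(10^(91.3/10) + 10^(92.6/10) + 10^(92.7/10) + 10^(87.0/10)) = 97.43 dB SPL.
Excess over the loudest (92.7 dB): 97.43 − 92.7 = 4.7 dB.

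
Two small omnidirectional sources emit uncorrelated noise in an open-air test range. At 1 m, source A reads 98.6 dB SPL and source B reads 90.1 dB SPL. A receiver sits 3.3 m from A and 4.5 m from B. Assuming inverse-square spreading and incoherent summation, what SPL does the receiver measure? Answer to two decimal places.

At the listener: L_A = 98.6 − 20·log₁₀(3.3) = 88.230 dB; L_B = 90.1 − 20·log₁₀(4.5) = 77.036 dB.
Combined: 10·log₁₀(10^(88.230/10)+10^(77.036/10)) = 88.55 dB SPL.

88.55 dB SPL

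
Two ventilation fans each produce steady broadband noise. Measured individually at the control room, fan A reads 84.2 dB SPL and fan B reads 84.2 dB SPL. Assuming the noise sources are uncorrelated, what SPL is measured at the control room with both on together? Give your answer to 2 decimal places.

Add the sources as powers (linear), then convert back to dB:
L_total = 10·log₁₀(10^(84.2/10) + 10^(84.2/10)) = 10·log₁₀(526100000) = 87.21 dB SPL.

87.21 dB SPL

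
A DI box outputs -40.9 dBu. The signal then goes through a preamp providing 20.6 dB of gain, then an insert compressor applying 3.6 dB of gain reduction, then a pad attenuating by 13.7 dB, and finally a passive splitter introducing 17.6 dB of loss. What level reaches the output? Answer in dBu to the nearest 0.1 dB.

Cascaded gains and losses add directly in dB.
-40.9 + 20.6 − 3.6 − 13.7 − 17.6 = -55.2 dBu.

-55.2 dBu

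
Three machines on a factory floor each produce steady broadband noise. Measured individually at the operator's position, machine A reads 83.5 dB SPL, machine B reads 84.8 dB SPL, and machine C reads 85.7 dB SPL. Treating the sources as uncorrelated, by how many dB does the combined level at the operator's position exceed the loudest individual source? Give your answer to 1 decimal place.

Add the sources as powers (linear), then convert back to dB:
L_total = 10·log₁₀(10^(83.5/10) + 10^(84.8/10) + 10^(85.7/10)) = 89.53 dB SPL.
Excess over the loudest (85.7 dB): 89.53 − 85.7 = 3.8 dB.

3.8 dB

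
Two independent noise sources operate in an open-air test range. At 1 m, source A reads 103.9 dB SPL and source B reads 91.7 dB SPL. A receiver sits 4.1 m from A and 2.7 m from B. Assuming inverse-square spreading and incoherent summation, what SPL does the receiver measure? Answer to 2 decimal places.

92.21 dB SPL

At the listener: L_A = 103.9 − 20·log₁₀(4.1) = 91.644 dB; L_B = 91.7 − 20·log₁₀(2.7) = 83.073 dB.
Combined: 10·log₁₀(10^(91.644/10)+10^(83.073/10)) = 92.21 dB SPL.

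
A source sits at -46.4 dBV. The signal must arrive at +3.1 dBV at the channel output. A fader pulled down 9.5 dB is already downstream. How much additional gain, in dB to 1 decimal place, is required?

59.0 dB

The required make-up gain is the shortfall in the dB sum.
G = +3.1 − (-46.4) + 9.5 = 59.0 dB.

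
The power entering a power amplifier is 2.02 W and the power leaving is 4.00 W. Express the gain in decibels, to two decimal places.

2.97 dB

For a power ratio, dB = 10·log₁₀(P₂/P₁).
10·log₁₀(4.00/2.02) = 10·log₁₀(1.980) = 2.97 dB.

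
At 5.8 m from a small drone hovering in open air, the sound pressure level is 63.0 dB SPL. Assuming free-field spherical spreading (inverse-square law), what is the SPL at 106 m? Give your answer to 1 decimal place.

37.8 dB SPL

For a point source in a free field, ΔL = −20·log₁₀(d₂/d₁).
ΔL = −20·log₁₀(106/5.8) = -25.24 dB, so L₂ = 63.0 + (-25.24) = 37.8 dB SPL.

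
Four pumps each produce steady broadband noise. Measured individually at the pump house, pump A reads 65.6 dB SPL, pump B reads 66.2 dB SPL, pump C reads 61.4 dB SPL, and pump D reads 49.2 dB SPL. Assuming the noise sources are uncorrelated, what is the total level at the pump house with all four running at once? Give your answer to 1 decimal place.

Add the sources as powers (linear), then convert back to dB:
L_total = 10·log₁₀(10^(65.6/10) + 10^(66.2/10) + 10^(61.4/10) + 10^(49.2/10)) = 10·log₁₀(9263000) = 69.7 dB SPL.

69.7 dB SPL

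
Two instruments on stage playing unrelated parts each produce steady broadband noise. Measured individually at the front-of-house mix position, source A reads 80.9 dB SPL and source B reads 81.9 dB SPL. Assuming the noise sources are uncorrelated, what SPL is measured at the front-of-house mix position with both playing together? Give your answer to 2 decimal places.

Incoherent sources sum as intensities:
L_total = 10·log₁₀(10^(80.9/10) + 10^(81.9/10)) = 10·log₁₀(277900000) = 84.44 dB SPL.

84.44 dB SPL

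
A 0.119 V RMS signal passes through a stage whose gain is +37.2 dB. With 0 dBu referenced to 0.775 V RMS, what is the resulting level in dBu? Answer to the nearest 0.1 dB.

Input level: 20·log₁₀(0.119/0.775) = -16.28 dBu.
Output: -16.28 + 37.2 = +20.9 dBu.

+20.9 dBu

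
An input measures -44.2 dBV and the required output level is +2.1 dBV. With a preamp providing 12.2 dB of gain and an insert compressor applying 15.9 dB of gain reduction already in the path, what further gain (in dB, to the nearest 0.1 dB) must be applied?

50.0 dB

The required make-up gain is the shortfall in the dB sum.
G = +2.1 − (-44.2) − 12.2 + 15.9 = 50.0 dB.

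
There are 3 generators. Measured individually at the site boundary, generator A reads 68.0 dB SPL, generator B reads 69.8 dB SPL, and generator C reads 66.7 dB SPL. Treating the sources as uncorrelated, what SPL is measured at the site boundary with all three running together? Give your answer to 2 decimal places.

Uncorrelated sources add in intensity (power), not in dB.
L_total = 10·log₁₀(10^(68.0/10) + 10^(69.8/10) + 10^(66.7/10)) = 10·log₁₀(20540000) = 73.13 dB SPL.

73.13 dB SPL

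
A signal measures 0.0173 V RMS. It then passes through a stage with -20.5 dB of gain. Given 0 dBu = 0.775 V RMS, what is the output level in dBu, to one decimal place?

-53.5 dBu

Input level: 20·log₁₀(0.0173/0.775) = -33.03 dBu.
Output: -33.03 − 20.5 = -53.5 dBu.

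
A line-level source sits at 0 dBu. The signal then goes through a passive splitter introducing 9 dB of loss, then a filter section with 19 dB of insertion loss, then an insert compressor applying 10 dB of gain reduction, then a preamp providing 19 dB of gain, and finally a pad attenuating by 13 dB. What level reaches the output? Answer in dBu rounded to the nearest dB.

-32 dBu

In dB, series stages simply add:
0 − 9 − 19 − 10 + 19 − 13 = -32 dBu.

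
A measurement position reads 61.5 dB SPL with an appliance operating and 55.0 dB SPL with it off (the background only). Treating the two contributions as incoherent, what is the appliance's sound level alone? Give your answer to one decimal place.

Subtract intensities: L_src = 10·log₁₀(10^(L_total/10) − 10^(L_bg/10)).
L_src = 10·log₁₀(10^(61.5/10) − 10^(55.0/10)) = 10·log₁₀(1096000) = 60.4 dB SPL.

60.4 dB SPL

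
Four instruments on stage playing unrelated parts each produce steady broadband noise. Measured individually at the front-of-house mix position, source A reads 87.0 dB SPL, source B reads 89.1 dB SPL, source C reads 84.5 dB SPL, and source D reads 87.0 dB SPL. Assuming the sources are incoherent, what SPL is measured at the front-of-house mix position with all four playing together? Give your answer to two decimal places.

Incoherent sources sum as intensities:
L_total = 10·log₁₀(10^(87.0/10) + 10^(89.1/10) + 10^(84.5/10) + 10^(87.0/10)) = 10·log₁₀(2097000000) = 93.22 dB SPL.

93.22 dB SPL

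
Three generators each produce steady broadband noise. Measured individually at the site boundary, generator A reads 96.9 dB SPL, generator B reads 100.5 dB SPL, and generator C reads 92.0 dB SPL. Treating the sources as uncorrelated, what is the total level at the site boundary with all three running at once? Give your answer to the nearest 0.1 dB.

Add the sources as powers (linear), then convert back to dB:
L_total = 10·log₁₀(10^(96.9/10) + 10^(100.5/10) + 10^(92.0/10)) = 10·log₁₀(17703000000) = 102.5 dB SPL.

102.5 dB SPL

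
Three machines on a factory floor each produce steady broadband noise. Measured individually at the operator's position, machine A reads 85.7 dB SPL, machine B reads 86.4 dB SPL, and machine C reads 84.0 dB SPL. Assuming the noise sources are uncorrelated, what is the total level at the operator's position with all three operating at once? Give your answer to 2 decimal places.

Uncorrelated sources add in intensity (power), not in dB.
L_total = 10·log₁₀(10^(85.7/10) + 10^(86.4/10) + 10^(84.0/10)) = 10·log₁₀(1059000000) = 90.25 dB SPL.

90.25 dB SPL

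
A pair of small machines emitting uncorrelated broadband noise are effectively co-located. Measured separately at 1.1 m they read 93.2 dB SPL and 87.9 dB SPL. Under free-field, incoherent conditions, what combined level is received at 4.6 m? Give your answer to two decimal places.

Combined at 1.1 m: 10·log₁₀(10^(93.2/10)+10^(87.9/10)) = 94.323 dB SPL.
Then apply −20·log₁₀(4.6/1.1) = -12.427 dB → 81.90 dB SPL.

81.90 dB SPL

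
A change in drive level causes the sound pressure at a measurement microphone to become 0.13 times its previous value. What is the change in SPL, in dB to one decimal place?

-17.7 dB

SPL change from a pressure ratio uses the 20·log₁₀ form:
20·log₁₀(0.13) = -17.7 dB.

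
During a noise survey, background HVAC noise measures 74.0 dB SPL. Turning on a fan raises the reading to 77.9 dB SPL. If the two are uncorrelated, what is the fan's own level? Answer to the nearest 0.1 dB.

Subtract intensities: L_src = 10·log₁₀(10^(L_total/10) − 10^(L_bg/10)).
L_src = 10·log₁₀(10^(77.9/10) − 10^(74.0/10)) = 10·log₁₀(36540000) = 75.6 dB SPL.

75.6 dB SPL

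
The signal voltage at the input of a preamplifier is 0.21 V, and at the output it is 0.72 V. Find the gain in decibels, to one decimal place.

10.7 dB

For a voltage ratio, dB = 20·log₁₀(V₂/V₁).
20·log₁₀(0.72/0.21) = 20·log₁₀(3.429) = 10.7 dB.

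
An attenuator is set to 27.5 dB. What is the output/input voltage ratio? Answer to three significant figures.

Voltage ratio = 10^(dB/20).
10^(-27.5/20) = 10^(-1.375) = 0.0422.

0.0422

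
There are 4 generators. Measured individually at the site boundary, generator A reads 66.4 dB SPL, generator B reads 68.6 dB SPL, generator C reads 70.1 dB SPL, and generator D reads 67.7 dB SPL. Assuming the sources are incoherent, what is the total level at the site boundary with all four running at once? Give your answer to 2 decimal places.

74.43 dB SPL

Add the sources as powers (linear), then convert back to dB:
L_total = 10·log₁₀(10^(66.4/10) + 10^(68.6/10) + 10^(70.1/10) + 10^(67.7/10)) = 10·log₁₀(27730000) = 74.43 dB SPL.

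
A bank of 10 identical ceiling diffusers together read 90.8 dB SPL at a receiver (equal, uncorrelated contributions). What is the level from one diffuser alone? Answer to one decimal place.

10 equal incoherent sources add 10·log₁₀(10) = 10.00 dB over one source.
L_one = 90.8 − 10.00 = 80.8 dB SPL.

80.8 dB SPL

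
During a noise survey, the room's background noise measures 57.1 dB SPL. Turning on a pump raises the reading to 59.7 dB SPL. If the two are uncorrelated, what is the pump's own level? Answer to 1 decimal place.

56.2 dB SPL

Remove the background by subtracting linear intensities:
L_src = 10·log₁₀(10^(59.7/10) − 10^(57.1/10)) = 10·log₁₀(420400) = 56.2 dB SPL.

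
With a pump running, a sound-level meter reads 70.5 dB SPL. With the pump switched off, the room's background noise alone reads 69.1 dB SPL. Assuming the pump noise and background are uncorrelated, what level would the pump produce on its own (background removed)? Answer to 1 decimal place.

Remove the background by subtracting linear intensities:
L_src = 10·log₁₀(10^(70.5/10) − 10^(69.1/10)) = 10·log₁₀(3092000) = 64.9 dB SPL.

64.9 dB SPL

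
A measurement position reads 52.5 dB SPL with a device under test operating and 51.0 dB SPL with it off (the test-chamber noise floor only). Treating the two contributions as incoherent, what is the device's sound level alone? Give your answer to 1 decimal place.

47.2 dB SPL

Subtract intensities: L_src = 10·log₁₀(10^(L_total/10) − 10^(L_bg/10)).
L_src = 10·log₁₀(10^(52.5/10) − 10^(51.0/10)) = 10·log₁₀(51940) = 47.2 dB SPL.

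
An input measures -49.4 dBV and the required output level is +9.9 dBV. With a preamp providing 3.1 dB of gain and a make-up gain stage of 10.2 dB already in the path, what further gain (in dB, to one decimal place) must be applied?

46.0 dB

The required make-up gain is the shortfall in the dB sum.
G = +9.9 − (-49.4) − 3.1 − 10.2 = 46.0 dB.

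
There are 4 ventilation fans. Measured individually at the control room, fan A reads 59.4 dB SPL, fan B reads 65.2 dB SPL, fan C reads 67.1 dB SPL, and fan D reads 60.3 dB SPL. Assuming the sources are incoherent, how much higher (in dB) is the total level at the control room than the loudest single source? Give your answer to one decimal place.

Uncorrelated sources add in intensity (power), not in dB.
L_total = 10·log₁₀(10^(59.4/10) + 10^(65.2/10) + 10^(67.1/10) + 10^(60.3/10)) = 70.16 dB SPL.
Excess over the loudest (67.1 dB): 70.16 − 67.1 = 3.1 dB.

3.1 dB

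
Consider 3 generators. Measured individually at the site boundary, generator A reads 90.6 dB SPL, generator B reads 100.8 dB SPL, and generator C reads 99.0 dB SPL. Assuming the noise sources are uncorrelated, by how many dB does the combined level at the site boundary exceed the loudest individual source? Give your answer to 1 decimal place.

Uncorrelated sources add in intensity (power), not in dB.
L_total = 10·log₁₀(10^(90.6/10) + 10^(100.8/10) + 10^(99.0/10)) = 103.25 dB SPL.
Excess over the loudest (100.8 dB): 103.25 − 100.8 = 2.4 dB.

2.4 dB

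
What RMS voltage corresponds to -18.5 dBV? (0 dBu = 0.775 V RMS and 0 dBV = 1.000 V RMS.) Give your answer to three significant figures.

V = 1.000 V × 10^(-18.5/20).
= 1.000 × 0.1189 = 0.119 V.

0.119 V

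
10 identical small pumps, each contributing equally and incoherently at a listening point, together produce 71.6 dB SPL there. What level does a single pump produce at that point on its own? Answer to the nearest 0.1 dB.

61.6 dB SPL

10 equal incoherent sources add 10·log₁₀(10) = 10.00 dB over one source.
L_one = 71.6 − 10.00 = 61.6 dB SPL.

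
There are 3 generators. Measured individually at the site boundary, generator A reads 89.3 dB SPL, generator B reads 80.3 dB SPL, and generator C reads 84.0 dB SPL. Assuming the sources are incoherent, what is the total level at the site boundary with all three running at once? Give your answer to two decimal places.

90.83 dB SPL

Add the sources as powers (linear), then convert back to dB:
L_total = 10·log₁₀(10^(89.3/10) + 10^(80.3/10) + 10^(84.0/10)) = 10·log₁₀(1209000000) = 90.83 dB SPL.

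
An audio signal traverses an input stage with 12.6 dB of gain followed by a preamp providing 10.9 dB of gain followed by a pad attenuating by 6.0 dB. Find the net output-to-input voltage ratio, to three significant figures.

Net gain = 12.6 + 10.9 + (−6.0) = 17.5 dB.
Voltage ratio = 10^(17.5/20) = 7.50.

7.50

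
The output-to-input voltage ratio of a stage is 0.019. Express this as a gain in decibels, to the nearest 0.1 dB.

-34.4 dB

Voltage ratio → dB uses the 20·log₁₀ form:
20·log₁₀(0.019) = -34.4 dB.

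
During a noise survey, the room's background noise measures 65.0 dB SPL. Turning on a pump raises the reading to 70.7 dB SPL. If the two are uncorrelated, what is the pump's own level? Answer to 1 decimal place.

69.3 dB SPL

Background correction is a power subtraction:
L_src = 10·log₁₀(10^(70.7/10) − 10^(65.0/10)) = 10·log₁₀(8587000) = 69.3 dB SPL.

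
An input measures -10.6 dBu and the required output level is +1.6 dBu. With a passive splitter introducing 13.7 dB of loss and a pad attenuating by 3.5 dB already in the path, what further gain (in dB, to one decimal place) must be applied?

29.4 dB

The required make-up gain is the shortfall in the dB sum.
G = +1.6 − (-10.6) + 13.7 + 3.5 = 29.4 dB.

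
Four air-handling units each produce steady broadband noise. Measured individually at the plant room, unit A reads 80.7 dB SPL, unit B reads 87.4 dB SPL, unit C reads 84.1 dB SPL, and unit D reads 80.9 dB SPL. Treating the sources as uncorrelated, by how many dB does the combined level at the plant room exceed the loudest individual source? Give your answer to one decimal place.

Add the sources as powers (linear), then convert back to dB:
L_total = 10·log₁₀(10^(80.7/10) + 10^(87.4/10) + 10^(84.1/10) + 10^(80.9/10)) = 90.20 dB SPL.
Excess over the loudest (87.4 dB): 90.20 − 87.4 = 2.8 dB.

2.8 dB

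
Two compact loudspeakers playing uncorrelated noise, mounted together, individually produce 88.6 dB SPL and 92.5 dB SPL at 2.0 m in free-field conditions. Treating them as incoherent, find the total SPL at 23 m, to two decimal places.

72.77 dB SPL

Combined at 2.0 m: 10·log₁₀(10^(88.6/10)+10^(92.5/10)) = 93.984 dB SPL.
Then apply −20·log₁₀(23/2.0) = -21.214 dB → 72.77 dB SPL.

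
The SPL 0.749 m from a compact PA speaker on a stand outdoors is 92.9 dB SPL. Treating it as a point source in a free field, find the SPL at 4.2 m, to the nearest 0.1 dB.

Free-field point source: level drops by 20·log₁₀ of the distance ratio.
ΔL = −20·log₁₀(4.2/0.749) = -14.98 dB, so L₂ = 92.9 + (-14.98) = 77.9 dB SPL.

77.9 dB SPL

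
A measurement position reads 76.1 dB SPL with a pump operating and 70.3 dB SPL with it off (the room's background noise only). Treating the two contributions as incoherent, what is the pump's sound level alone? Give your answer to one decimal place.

Subtract intensities: L_src = 10·log₁₀(10^(L_total/10) − 10^(L_bg/10)).
L_src = 10·log₁₀(10^(76.1/10) − 10^(70.3/10)) = 10·log₁₀(30020000) = 74.8 dB SPL.

74.8 dB SPL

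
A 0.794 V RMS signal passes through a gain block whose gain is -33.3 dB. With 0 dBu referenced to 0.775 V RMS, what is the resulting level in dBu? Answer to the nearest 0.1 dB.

-33.1 dBu

Input level: 20·log₁₀(0.794/0.775) = 0.21 dBu.
Output: 0.21 − 33.3 = -33.1 dBu.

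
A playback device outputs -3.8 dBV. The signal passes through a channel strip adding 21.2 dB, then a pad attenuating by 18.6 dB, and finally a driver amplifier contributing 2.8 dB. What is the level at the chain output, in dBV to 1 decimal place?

Gain stages sum in dB:
-3.8 + 21.2 − 18.6 + 2.8 = +1.6 dBV.

+1.6 dBV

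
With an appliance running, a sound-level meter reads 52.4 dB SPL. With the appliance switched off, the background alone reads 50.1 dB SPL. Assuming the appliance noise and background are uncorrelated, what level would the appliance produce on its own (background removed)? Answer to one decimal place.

48.5 dB SPL

Subtract intensities: L_src = 10·log₁₀(10^(L_total/10) − 10^(L_bg/10)).
L_src = 10·log₁₀(10^(52.4/10) − 10^(50.1/10)) = 10·log₁₀(71450) = 48.5 dB SPL.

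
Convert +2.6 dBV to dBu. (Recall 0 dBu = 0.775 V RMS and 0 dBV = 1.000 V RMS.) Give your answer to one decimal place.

The offset between the scales is 20·log₁₀(0.775/1.000) = −2.214 dB.
So dBu = +2.6 + 2.214 = +4.8 dBu.

+4.8 dBu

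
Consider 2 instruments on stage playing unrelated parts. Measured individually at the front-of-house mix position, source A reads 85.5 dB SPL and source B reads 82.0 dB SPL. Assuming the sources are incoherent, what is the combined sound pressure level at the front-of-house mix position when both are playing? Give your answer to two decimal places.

87.10 dB SPL

Uncorrelated sources add in intensity (power), not in dB.
L_total = 10·log₁₀(10^(85.5/10) + 10^(82.0/10)) = 10·log₁₀(513300000) = 87.10 dB SPL.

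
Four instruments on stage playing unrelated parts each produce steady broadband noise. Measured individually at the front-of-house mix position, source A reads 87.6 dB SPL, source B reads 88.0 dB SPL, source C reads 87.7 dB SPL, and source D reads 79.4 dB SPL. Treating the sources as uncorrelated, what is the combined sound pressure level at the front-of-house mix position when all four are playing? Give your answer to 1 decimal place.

Incoherent sources sum as intensities:
L_total = 10·log₁₀(10^(87.6/10) + 10^(88.0/10) + 10^(87.7/10) + 10^(79.4/10)) = 10·log₁₀(1882000000) = 92.7 dB SPL.

92.7 dB SPL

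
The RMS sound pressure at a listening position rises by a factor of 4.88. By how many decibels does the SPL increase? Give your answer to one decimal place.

13.8 dB

Sound pressure is an amplitude quantity: ΔL = 20·log₁₀(p₂/p₁).
20·log₁₀(4.88) = 13.8 dB.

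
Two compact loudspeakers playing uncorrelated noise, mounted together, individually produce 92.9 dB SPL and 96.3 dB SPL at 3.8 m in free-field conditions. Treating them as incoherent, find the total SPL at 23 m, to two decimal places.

82.30 dB SPL

Combined at 3.8 m: 10·log₁₀(10^(92.9/10)+10^(96.3/10)) = 97.935 dB SPL.
Then apply −20·log₁₀(23/3.8) = -15.639 dB → 82.30 dB SPL.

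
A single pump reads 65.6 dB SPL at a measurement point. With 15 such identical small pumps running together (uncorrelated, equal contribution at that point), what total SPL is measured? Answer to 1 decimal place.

77.4 dB SPL

15 equal incoherent sources raise the level by 10·log₁₀(15) = 11.76 dB.
L_total = 65.6 + 11.76 = 77.4 dB SPL.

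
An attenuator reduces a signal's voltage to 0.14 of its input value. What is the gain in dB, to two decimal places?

Voltage is an amplitude quantity, so gain = 20·log₁₀(V_out/V_in).
20·log₁₀(0.14) = -17.08 dB.

-17.08 dB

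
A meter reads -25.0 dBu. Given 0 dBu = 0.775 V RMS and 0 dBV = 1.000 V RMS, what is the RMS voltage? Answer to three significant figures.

V = 0.775 V × 10^(-25.0/20).
= 0.775 × 0.05623 = 0.0436 V.

0.0436 V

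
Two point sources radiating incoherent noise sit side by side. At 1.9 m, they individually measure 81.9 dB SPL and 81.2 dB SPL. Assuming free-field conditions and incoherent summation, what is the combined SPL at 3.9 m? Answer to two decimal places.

Combined at 1.9 m: 10·log₁₀(10^(81.9/10)+10^(81.2/10)) = 84.574 dB SPL.
Then apply −20·log₁₀(3.9/1.9) = -6.246 dB → 78.33 dB SPL.

78.33 dB SPL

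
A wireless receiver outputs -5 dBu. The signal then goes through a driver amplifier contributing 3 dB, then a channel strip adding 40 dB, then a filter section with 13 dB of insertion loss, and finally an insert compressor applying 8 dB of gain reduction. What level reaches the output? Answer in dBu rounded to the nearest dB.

Gain stages sum in dB:
-5 + 3 + 40 − 13 − 8 = +17 dBu.

+17 dBu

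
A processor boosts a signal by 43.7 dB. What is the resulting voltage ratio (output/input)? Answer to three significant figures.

153

Voltage ratio = 10^(dB/20).
10^(43.7/20) = 10^(2.185) = 153.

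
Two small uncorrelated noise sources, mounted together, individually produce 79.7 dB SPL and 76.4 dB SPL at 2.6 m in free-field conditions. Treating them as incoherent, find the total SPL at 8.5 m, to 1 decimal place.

71.1 dB SPL

Combined at 2.6 m: 10·log₁₀(10^(79.7/10)+10^(76.4/10)) = 81.37 dB SPL.
Then apply −20·log₁₀(8.5/2.6) = -10.29 dB → 71.1 dB SPL.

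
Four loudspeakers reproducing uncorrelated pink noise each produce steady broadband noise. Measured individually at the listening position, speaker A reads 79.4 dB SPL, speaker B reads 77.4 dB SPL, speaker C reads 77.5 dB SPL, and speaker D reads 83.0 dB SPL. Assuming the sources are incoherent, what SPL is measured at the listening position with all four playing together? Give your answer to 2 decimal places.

86.00 dB SPL

Add the sources as powers (linear), then convert back to dB:
L_total = 10·log₁₀(10^(79.4/10) + 10^(77.4/10) + 10^(77.5/10) + 10^(83.0/10)) = 10·log₁₀(397800000) = 86.00 dB SPL.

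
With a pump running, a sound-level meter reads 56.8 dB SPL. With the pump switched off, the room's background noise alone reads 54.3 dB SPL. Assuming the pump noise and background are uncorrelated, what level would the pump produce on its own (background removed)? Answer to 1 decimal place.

53.2 dB SPL

Remove the background by subtracting linear intensities:
L_src = 10·log₁₀(10^(56.8/10) − 10^(54.3/10)) = 10·log₁₀(209500) = 53.2 dB SPL.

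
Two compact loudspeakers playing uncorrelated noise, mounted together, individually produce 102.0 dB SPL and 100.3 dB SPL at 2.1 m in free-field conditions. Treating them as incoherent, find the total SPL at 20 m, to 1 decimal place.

Combined at 2.1 m: 10·log₁₀(10^(102.0/10)+10^(100.3/10)) = 104.24 dB SPL.
Then apply −20·log₁₀(20/2.1) = -19.58 dB → 84.7 dB SPL.

84.7 dB SPL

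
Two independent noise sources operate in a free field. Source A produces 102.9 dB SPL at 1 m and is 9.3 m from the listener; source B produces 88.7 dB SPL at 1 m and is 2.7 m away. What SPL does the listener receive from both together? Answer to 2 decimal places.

At the listener: L_A = 102.9 − 20·log₁₀(9.3) = 83.530 dB; L_B = 88.7 − 20·log₁₀(2.7) = 80.073 dB.
Combined: 10·log₁₀(10^(83.530/10)+10^(80.073/10)) = 85.15 dB SPL.

85.15 dB SPL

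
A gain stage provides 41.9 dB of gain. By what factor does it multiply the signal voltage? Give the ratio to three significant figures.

124

Voltage ratio = 10^(dB/20).
10^(41.9/20) = 10^(2.095) = 124.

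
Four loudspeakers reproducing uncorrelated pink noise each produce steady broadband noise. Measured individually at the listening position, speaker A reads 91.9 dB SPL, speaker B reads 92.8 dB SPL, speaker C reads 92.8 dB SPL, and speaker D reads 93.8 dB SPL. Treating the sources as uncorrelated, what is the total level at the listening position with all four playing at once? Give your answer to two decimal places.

Add the sources as powers (linear), then convert back to dB:
L_total = 10·log₁₀(10^(91.9/10) + 10^(92.8/10) + 10^(92.8/10) + 10^(93.8/10)) = 10·log₁₀(7759000000) = 98.90 dB SPL.

98.90 dB SPL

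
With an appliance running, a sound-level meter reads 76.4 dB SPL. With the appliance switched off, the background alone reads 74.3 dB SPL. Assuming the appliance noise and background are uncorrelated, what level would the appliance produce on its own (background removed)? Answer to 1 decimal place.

Subtract intensities: L_src = 10·log₁₀(10^(L_total/10) − 10^(L_bg/10)).
L_src = 10·log₁₀(10^(76.4/10) − 10^(74.3/10)) = 10·log₁₀(16740000) = 72.2 dB SPL.

72.2 dB SPL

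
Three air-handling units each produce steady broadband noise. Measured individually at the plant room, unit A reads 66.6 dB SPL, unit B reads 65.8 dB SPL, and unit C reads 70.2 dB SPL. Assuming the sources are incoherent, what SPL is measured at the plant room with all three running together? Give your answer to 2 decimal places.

Add the sources as powers (linear), then convert back to dB:
L_total = 10·log₁₀(10^(66.6/10) + 10^(65.8/10) + 10^(70.2/10)) = 10·log₁₀(18840000) = 72.75 dB SPL.

72.75 dB SPL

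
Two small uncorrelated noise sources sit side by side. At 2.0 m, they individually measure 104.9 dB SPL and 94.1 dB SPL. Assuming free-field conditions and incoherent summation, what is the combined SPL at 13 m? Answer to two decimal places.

Combined at 2.0 m: 10·log₁₀(10^(104.9/10)+10^(94.1/10)) = 105.247 dB SPL.
Then apply −20·log₁₀(13/2.0) = -16.258 dB → 88.99 dB SPL.

88.99 dB SPL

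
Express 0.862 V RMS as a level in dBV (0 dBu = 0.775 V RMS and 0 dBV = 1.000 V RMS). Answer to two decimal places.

dBV = 20·log₁₀(V / 1.000 V).
20·log₁₀(0.862/1.000) = -1.29 dBV.

-1.29 dBV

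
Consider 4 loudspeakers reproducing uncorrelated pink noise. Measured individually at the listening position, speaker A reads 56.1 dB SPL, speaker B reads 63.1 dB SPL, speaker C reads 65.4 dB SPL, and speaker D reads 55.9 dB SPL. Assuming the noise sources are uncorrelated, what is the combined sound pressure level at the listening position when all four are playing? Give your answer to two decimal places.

68.00 dB SPL

Incoherent sources sum as intensities:
L_total = 10·log₁₀(10^(56.1/10) + 10^(63.1/10) + 10^(65.4/10) + 10^(55.9/10)) = 10·log₁₀(6306000) = 68.00 dB SPL.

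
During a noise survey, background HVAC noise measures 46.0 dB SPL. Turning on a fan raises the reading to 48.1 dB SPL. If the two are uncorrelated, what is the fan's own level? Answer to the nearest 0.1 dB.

Subtract intensities: L_src = 10·log₁₀(10^(L_total/10) − 10^(L_bg/10)).
L_src = 10·log₁₀(10^(48.1/10) − 10^(46.0/10)) = 10·log₁₀(24750) = 43.9 dB SPL.

43.9 dB SPL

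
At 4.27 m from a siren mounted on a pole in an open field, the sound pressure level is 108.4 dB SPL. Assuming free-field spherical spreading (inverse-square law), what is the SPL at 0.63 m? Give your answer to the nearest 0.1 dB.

Inverse-square spreading gives ΔL = −20·log₁₀(d₂/d₁).
ΔL = −20·log₁₀(0.63/4.27) = 16.62 dB, so L₂ = 108.4 + (16.62) = 125.0 dB SPL.

125.0 dB SPL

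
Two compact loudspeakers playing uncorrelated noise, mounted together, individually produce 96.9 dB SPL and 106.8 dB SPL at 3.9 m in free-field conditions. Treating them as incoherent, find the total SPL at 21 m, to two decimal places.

Combined at 3.9 m: 10·log₁₀(10^(96.9/10)+10^(106.8/10)) = 107.223 dB SPL.
Then apply −20·log₁₀(21/3.9) = -14.623 dB → 92.60 dB SPL.

92.60 dB SPL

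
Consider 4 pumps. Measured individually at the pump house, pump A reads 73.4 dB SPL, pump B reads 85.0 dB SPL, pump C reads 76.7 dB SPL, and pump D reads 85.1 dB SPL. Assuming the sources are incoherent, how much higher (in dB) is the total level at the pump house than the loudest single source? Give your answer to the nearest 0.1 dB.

Uncorrelated sources add in intensity (power), not in dB.
L_total = 10·log₁₀(10^(73.4/10) + 10^(85.0/10) + 10^(76.7/10) + 10^(85.1/10)) = 88.50 dB SPL.
Excess over the loudest (85.1 dB): 88.50 − 85.1 = 3.4 dB.

3.4 dB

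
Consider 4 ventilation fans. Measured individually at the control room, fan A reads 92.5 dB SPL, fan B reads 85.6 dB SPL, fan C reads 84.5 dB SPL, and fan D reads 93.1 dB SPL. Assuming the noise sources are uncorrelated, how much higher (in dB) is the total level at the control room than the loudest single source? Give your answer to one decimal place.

Incoherent sources sum as intensities:
L_total = 10·log₁₀(10^(92.5/10) + 10^(85.6/10) + 10^(84.5/10) + 10^(93.1/10)) = 96.50 dB SPL.
Excess over the loudest (93.1 dB): 96.50 − 93.1 = 3.4 dB.

3.4 dB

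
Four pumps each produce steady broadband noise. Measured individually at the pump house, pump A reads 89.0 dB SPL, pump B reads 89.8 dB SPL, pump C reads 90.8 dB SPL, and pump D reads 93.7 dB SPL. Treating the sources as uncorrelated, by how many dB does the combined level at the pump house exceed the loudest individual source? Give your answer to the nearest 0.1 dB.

Incoherent sources sum as intensities:
L_total = 10·log₁₀(10^(89.0/10) + 10^(89.8/10) + 10^(90.8/10) + 10^(93.7/10)) = 97.24 dB SPL.
Excess over the loudest (93.7 dB): 97.24 − 93.7 = 3.5 dB.

3.5 dB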